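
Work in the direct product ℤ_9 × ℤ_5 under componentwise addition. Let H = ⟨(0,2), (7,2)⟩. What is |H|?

45

|⟨(0,2)⟩| = 5 and |⟨(7,2)⟩| = 45, so |H| is a multiple of lcm(5, 45) = 45 and divides |G| = 45.
Closing {(0,2), (7,2)} under the group operation gives all of G, so |H| = 45.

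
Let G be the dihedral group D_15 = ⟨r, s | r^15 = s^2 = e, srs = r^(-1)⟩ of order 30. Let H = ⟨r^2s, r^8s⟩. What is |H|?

10

|⟨r^2s⟩| = 2 and |⟨r^8s⟩| = 2, so |H| is a multiple of lcm(2, 2) = 2 and divides |G| = 30.
Closing under the operation: H = {e, r^3, r^6, r^9, r^12, r^2s, r^5s, r^8s, r^11s, r^14s}, so |H| = 10.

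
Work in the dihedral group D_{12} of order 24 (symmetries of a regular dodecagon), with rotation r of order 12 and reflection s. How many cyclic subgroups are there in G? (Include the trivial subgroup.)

18

Each element a generates a cyclic subgroup ⟨a⟩; distinct elements may generate the same one (a cyclic group of order d has φ(d) generators).
Cyclic subgroups by order — order 1: 1; order 2: 13; order 3: 1; order 4: 1; order 6: 1; order 12: 1.
Total: 18.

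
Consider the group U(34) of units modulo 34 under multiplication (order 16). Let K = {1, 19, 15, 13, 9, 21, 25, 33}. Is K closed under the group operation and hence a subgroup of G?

Yes

|K| = 8 divides |G| = 16, consistent with Lagrange.
K contains the identity, every element's inverse is in K, and K is closed under ·: it is a subgroup.
In fact K = ⟨9⟩.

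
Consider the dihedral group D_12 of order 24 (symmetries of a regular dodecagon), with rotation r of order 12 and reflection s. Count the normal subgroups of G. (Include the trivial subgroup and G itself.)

G has 34 subgroups. Checking conjugation-invariance by order — order 1: 1/1 normal; order 2: 1/13 normal; order 3: 1/1 normal; order 4: 1/7 normal; order 6: 1/5 normal; order 8: 0/3 normal; order 12: 3/3 normal; order 24: 1/1 normal.
Total normal subgroups: 9.

9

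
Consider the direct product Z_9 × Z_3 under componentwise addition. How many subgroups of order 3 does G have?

|G| = 27 and 3 | 27, so subgroups of order 3 are possible by Lagrange.
The subgroups of order 3 are: {(0,0), (0,1), (0,2)}; {(0,0), (3,0), (6,0)}; {(0,0), (3,1), (6,2)}; {(0,0), (3,2), (6,1)}.
So G has 4 subgroups of order 3.

4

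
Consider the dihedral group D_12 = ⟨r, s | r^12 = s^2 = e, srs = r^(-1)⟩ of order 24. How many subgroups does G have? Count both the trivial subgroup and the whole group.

34

|G| = 24, so by Lagrange every subgroup order divides 24. Divisors: 1, 2, 3, 4, 6, 8, 12, 24.
Subgroups by order — order 1: 1; order 2: 13; order 3: 1; order 4: 7; order 6: 5; order 8: 3; order 12: 3; order 24: 1.
Total: 1 + 13 + 1 + 7 + 5 + 3 + 3 + 1 = 34.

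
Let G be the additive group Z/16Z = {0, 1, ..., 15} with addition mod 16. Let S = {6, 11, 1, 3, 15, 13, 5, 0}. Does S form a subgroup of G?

6 ∈ S but its inverse 10 ∉ S, so S is not a subgroup.

No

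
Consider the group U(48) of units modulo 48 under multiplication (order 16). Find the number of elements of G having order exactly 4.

8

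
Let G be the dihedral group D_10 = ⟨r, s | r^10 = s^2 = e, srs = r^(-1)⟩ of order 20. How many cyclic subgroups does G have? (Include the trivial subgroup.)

14

A cyclic subgroup of order d is generated by each of its φ(d) elements of order d, so the cyclic subgroups of order d number (#elements of order d)/φ(d).
Cyclic subgroups by order — order 1: 1; order 2: 11; order 5: 1; order 10: 1.
Total: 14.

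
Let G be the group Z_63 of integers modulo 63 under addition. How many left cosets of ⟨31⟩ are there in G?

1

|⟨31⟩| = 63 and |G| = 63.
By Lagrange, [G : H] = |G|/|H| = 63/63 = 1.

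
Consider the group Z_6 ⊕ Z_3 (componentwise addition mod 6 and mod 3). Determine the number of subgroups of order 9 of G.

1

|G| = 18 and 9 | 18, so subgroups of order 9 are possible by Lagrange.
The subgroups of order 9 are: {(0,0), (0,1), (0,2), (2,0), (2,1), (2,2), (4,0), (4,1), (4,2)}.
So G has 1 subgroup of order 9.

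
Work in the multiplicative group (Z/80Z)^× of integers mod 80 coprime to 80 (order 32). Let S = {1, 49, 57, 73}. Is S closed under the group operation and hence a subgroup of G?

Yes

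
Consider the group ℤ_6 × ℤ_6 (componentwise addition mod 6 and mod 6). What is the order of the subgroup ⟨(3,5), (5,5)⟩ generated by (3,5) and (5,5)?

|⟨(3,5)⟩| = 6 and |⟨(5,5)⟩| = 6, so |H| is a multiple of lcm(6, 6) = 6 and divides |G| = 36.
Closing under the operation: H = {(0,0), (0,2), (0,4), (1,1), (1,3), (1,5), (2,0), (2,2), (2,4), (3,1), (3,3), (3,5), (4,0), (4,2), (4,4), (5,1), (5,3), (5,5)}, so |H| = 18.

18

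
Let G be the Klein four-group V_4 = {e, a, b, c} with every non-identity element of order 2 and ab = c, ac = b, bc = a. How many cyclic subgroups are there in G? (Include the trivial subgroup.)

Group the elements of G by the cyclic subgroup they generate; each cyclic subgroup of order d accounts for φ(d) elements.
Cyclic subgroups by order — order 1: 1; order 2: 3.
Total: 4.

4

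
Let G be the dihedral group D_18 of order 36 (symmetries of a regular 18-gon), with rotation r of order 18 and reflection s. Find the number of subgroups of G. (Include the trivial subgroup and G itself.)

45

|G| = 36, so by Lagrange every subgroup order divides 36. Divisors: 1, 2, 3, 4, 6, 9, 12, 18, 36.
Subgroups by order — order 1: 1; order 2: 19; order 3: 1; order 4: 9; order 6: 7; order 9: 1; order 12: 3; order 18: 3; order 36: 1.
Total: 1 + 19 + 1 + 9 + 7 + 1 + 3 + 3 + 1 = 45.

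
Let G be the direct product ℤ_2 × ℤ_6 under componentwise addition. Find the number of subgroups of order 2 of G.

3

|G| = 12 and 2 | 12, so subgroups of order 2 are possible by Lagrange.
The subgroups of order 2 are: {(0,0), (0,3)}; {(0,0), (1,0)}; {(0,0), (1,3)}.
So G has 3 subgroups of order 2.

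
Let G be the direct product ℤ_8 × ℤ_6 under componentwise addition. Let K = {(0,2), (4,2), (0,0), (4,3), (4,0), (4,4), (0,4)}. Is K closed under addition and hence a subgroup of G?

|K| = 7 does not divide |G| = 48, so by Lagrange K is not a subgroup.

No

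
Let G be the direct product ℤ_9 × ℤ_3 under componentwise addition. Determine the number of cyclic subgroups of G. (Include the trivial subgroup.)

8

Each element a generates a cyclic subgroup ⟨a⟩; distinct elements may generate the same one (a cyclic group of order d has φ(d) generators).
Cyclic subgroups by order — order 1: 1; order 3: 4; order 9: 3.
Total: 8.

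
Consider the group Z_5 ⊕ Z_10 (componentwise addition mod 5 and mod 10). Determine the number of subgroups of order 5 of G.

|G| = 50 and 5 | 50, so subgroups of order 5 are possible by Lagrange.
The subgroups of order 5 are: {(0,0), (0,2), (0,4), (0,6), (0,8)}; {(0,0), (1,0), (2,0), (3,0), (4,0)}; {(0,0), (1,2), (2,4), (3,6), (4,8)}; {(0,0), (1,4), (2,8), (3,2), (4,6)}; … (6 in all).
So G has 6 subgroups of order 5.

6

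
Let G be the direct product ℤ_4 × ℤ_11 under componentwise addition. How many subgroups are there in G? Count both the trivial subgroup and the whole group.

|G| = 44, so by Lagrange every subgroup order divides 44. Divisors: 1, 2, 4, 11, 22, 44.
Subgroups by order — order 1: 1; order 2: 1; order 4: 1; order 11: 1; order 22: 1; order 44: 1.
Total: 1 + 1 + 1 + 1 + 1 + 1 = 6.

6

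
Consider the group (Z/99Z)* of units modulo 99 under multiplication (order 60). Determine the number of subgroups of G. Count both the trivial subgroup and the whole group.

20

|G| = 60, so by Lagrange every subgroup order divides 60. Divisors: 1, 2, 3, 4, 5, 6, 10, 12, 15, 20, 30, 60.
Subgroups by order — order 1: 1; order 2: 3; order 3: 1; order 4: 1; order 5: 1; order 6: 3; order 10: 3; order 12: 1; order 15: 1; order 20: 1; order 30: 3; order 60: 1.
Total: 1 + 3 + 1 + 1 + 1 + 3 + 3 + 1 + 1 + 1 + 3 + 1 = 20.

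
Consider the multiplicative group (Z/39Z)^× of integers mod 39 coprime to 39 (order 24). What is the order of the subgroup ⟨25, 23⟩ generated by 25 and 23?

|⟨25⟩| = 2 and |⟨23⟩| = 6, so |H| is a multiple of lcm(2, 6) = 6 and divides |G| = 24.
Closing under the operation: H = {1, 4, 10, 14, 16, 17, 22, 23, 25, 29, 35, 38}, so |H| = 12.

12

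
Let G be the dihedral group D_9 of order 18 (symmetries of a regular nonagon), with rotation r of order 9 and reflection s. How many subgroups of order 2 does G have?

9

|G| = 18 and 2 | 18, so subgroups of order 2 are possible by Lagrange.
The subgroups of order 2 are: {e, r^2s}; {e, r^3s}; {e, r^4s}; {e, r^5s}; … (9 in all).
So G has 9 subgroups of order 2.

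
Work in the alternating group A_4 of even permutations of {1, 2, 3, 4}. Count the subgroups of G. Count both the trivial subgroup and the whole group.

10

|G| = 12, so by Lagrange every subgroup order divides 12. Divisors: 1, 2, 3, 4, 6, 12.
Subgroups by order — order 1: 1; order 2: 3; order 3: 4; order 4: 1; order 6: 0; order 12: 1.
Total: 1 + 3 + 4 + 1 + 0 + 1 = 10.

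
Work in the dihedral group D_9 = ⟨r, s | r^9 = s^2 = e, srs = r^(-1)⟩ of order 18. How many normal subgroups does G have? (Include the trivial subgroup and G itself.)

4

G has 16 subgroups. Checking conjugation-invariance by order — order 1: 1/1 normal; order 2: 0/9 normal; order 3: 1/1 normal; order 6: 0/3 normal; order 9: 1/1 normal; order 18: 1/1 normal.
Total normal subgroups: 4.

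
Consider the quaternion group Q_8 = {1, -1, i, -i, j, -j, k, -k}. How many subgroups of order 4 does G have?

|G| = 8 and 4 | 8, so subgroups of order 4 are possible by Lagrange.
The subgroups of order 4 are: {1, -1, i, -i}; {1, -1, j, -j}; {1, -1, k, -k}.
So G has 3 subgroups of order 4.

3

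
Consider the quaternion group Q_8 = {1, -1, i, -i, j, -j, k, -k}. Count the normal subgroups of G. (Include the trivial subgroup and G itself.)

G has 6 subgroups. Checking conjugation-invariance by order — order 1: 1/1 normal; order 2: 1/1 normal; order 4: 3/3 normal; order 8: 1/1 normal.
Total normal subgroups: 6.

6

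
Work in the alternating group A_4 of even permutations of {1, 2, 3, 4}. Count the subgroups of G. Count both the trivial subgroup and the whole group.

10

|G| = 12, so by Lagrange every subgroup order divides 12. Divisors: 1, 2, 3, 4, 6, 12.
Subgroups by order — order 1: 1; order 2: 3; order 3: 4; order 4: 1; order 6: 0; order 12: 1.
Total: 1 + 3 + 4 + 1 + 0 + 1 = 10.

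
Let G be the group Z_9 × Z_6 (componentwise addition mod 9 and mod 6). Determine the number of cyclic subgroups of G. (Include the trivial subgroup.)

Each element a generates a cyclic subgroup ⟨a⟩; distinct elements may generate the same one (a cyclic group of order d has φ(d) generators).
Cyclic subgroups by order — order 1: 1; order 2: 1; order 3: 4; order 6: 4; order 9: 3; order 18: 3.
Total: 16.

16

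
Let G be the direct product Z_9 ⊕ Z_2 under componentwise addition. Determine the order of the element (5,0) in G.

The order of (5,0) in Z_9 × Z_2 is lcm(ord(5) in Z_9, ord(0) in Z_2).
ord(5) = 9 and ord(0) = 1, so |⟨(5,0)⟩| = lcm(9, 1) = 9.

9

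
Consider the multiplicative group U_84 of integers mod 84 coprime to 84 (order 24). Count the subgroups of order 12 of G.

7

|G| = 24 and 12 | 24, so subgroups of order 12 are possible by Lagrange.
The subgroups of order 12 are: {1, 11, 13, 23, 25, 37, 47, 59, 61, 71, 73, 83}; {1, 5, 11, 17, 19, 23, 25, 31, 37, 41, 55, 71}; {1, 11, 23, 25, 29, 37, 43, 53, 65, 67, 71, 79}; {1, 5, 13, 17, 25, 29, 37, 41, 53, 61, 65, 73}; … (7 in all).
So G has 7 subgroups of order 12.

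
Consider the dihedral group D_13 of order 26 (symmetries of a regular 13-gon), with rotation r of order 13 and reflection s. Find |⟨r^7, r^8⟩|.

13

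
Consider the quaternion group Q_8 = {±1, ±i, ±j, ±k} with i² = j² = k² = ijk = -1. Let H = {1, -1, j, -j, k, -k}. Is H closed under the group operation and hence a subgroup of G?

No

|H| = 6 does not divide |G| = 8, so by Lagrange H is not a subgroup.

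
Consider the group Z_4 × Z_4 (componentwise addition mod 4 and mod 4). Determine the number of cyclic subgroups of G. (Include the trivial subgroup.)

Each element a generates a cyclic subgroup ⟨a⟩; distinct elements may generate the same one (a cyclic group of order d has φ(d) generators).
Cyclic subgroups by order — order 1: 1; order 2: 3; order 4: 6.
Total: 10.

10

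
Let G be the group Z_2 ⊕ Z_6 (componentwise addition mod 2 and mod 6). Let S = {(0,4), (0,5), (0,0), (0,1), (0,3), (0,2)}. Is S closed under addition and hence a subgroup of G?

|S| = 6 divides |G| = 12, consistent with Lagrange.
S contains the identity, every element's inverse is in S, and S is closed under +: it is a subgroup.
In fact S = ⟨(0,1)⟩.

Yes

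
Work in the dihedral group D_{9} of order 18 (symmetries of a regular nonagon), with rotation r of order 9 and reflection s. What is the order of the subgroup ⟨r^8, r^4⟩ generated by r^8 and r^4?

9

|⟨r^8⟩| = 9 and |⟨r^4⟩| = 9, so |H| is a multiple of lcm(9, 9) = 9 and divides |G| = 18.
Closing under the operation: H = {e, r, r^2, r^3, r^4, r^5, r^6, r^7, r^8}, so |H| = 9.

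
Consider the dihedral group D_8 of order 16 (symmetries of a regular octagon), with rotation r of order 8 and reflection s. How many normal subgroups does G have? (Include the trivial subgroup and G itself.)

7

G has 19 subgroups. Checking conjugation-invariance by order — order 1: 1/1 normal; order 2: 1/9 normal; order 4: 1/5 normal; order 8: 3/3 normal; order 16: 1/1 normal.
Total normal subgroups: 7.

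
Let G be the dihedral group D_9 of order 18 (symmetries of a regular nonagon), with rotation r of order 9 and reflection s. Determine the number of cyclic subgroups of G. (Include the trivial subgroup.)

12

Each element a generates a cyclic subgroup ⟨a⟩; distinct elements may generate the same one (a cyclic group of order d has φ(d) generators).
Cyclic subgroups by order — order 1: 1; order 2: 9; order 3: 1; order 9: 1.
Total: 12.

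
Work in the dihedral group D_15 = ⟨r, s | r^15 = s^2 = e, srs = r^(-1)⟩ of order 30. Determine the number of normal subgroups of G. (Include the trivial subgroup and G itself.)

5

G has 28 subgroups. Checking conjugation-invariance by order — order 1: 1/1 normal; order 2: 0/15 normal; order 3: 1/1 normal; order 5: 1/1 normal; order 6: 0/5 normal; order 10: 0/3 normal; order 15: 1/1 normal; order 30: 1/1 normal.
Total normal subgroups: 5.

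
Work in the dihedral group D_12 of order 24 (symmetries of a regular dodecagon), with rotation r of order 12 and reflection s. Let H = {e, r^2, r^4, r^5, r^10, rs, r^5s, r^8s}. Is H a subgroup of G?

No

r^4 ∈ H but its inverse r^8 ∉ H, so H is not a subgroup.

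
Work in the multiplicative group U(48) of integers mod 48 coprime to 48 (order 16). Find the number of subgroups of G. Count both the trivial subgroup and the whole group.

27

|G| = 16, so by Lagrange every subgroup order divides 16. Divisors: 1, 2, 4, 8, 16.
Subgroups by order — order 1: 1; order 2: 7; order 4: 11; order 8: 7; order 16: 1.
Total: 1 + 7 + 11 + 7 + 1 = 27.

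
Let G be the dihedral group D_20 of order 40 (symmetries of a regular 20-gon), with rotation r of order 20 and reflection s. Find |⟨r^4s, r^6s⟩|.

20

|⟨r^4s⟩| = 2 and |⟨r^6s⟩| = 2, so |H| is a multiple of lcm(2, 2) = 2 and divides |G| = 40.
Closing under the operation: H = {e, r^2, r^4, r^6, r^8, r^10, r^12, r^14, r^16, r^18, s, r^2s, r^4s, r^6s, r^8s, r^10s, r^12s, r^14s, r^16s, r^18s}, so |H| = 20.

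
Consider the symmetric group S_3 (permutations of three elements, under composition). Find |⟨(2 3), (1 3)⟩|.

6

|⟨(2 3)⟩| = 2 and |⟨(1 3)⟩| = 2, so |H| is a multiple of lcm(2, 2) = 2 and divides |G| = 6.
Closing {(2 3), (1 3)} under the group operation gives all of G, so |H| = 6.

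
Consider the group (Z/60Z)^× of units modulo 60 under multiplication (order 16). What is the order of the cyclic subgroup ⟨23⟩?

4

Compute successive powers of 23 mod 60: 23, 49, 47, 1; 23^4 ≡ 1 (mod 60).
So |⟨23⟩| = 4.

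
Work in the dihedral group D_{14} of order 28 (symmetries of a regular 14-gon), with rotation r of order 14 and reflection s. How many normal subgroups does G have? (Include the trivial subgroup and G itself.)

G has 28 subgroups. Checking conjugation-invariance by order — order 1: 1/1 normal; order 2: 1/15 normal; order 4: 0/7 normal; order 7: 1/1 normal; order 14: 3/3 normal; order 28: 1/1 normal.
Total normal subgroups: 7.

7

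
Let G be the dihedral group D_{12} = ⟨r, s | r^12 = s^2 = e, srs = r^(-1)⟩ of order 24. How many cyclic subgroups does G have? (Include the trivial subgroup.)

Group the elements of G by the cyclic subgroup they generate; each cyclic subgroup of order d accounts for φ(d) elements.
Cyclic subgroups by order — order 1: 1; order 2: 13; order 3: 1; order 4: 1; order 6: 1; order 12: 1.
Total: 18.

18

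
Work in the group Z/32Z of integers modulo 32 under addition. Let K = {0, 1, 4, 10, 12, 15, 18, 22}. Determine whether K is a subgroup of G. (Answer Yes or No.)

No

1 ∈ K but its inverse 31 ∉ K, so K is not a subgroup.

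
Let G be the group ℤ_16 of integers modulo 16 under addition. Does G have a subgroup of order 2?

Yes

2 | 16. A subgroup of order 2 is {0, 8}.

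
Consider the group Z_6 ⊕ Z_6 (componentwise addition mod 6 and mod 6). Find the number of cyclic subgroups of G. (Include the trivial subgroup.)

Group the elements of G by the cyclic subgroup they generate; each cyclic subgroup of order d accounts for φ(d) elements.
Cyclic subgroups by order — order 1: 1; order 2: 3; order 3: 4; order 6: 12.
Total: 20.

20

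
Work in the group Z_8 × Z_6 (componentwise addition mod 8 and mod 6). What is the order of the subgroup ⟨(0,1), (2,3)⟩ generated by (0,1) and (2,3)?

|⟨(0,1)⟩| = 6 and |⟨(2,3)⟩| = 4, so |H| is a multiple of lcm(6, 4) = 12 and divides |G| = 48.
Closing under the operation: H = {(0,0), (0,1), (0,2), (0,3), (0,4), (0,5), (2,0), (2,1), (2,2), (2,3), (2,4), (2,5), (4,0), (4,1), (4,2), (4,3), (4,4), (4,5), (6,0), (6,1), (6,2), (6,3), (6,4), (6,5)}, so |H| = 24.

24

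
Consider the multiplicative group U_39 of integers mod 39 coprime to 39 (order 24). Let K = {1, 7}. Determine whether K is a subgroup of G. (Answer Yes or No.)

7 ∈ K but its inverse 28 ∉ K, so K is not a subgroup.

No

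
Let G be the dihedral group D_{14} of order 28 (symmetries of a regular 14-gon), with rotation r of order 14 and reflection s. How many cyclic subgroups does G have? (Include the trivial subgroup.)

Group the elements of G by the cyclic subgroup they generate; each cyclic subgroup of order d accounts for φ(d) elements.
Cyclic subgroups by order — order 1: 1; order 2: 15; order 7: 1; order 14: 1.
Total: 18.

18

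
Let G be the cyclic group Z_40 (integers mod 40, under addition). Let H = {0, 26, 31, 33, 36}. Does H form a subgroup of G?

No

33 ∈ H but its inverse 7 ∉ H, so H is not a subgroup.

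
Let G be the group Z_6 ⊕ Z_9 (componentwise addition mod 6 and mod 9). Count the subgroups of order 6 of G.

4

|G| = 54 and 6 | 54, so subgroups of order 6 are possible by Lagrange.
The subgroups of order 6 are: {(0,0), (0,3), (0,6), (3,0), (3,3), (3,6)}; {(0,0), (1,0), (2,0), (3,0), (4,0), (5,0)}; {(0,0), (1,3), (2,6), (3,0), (4,3), (5,6)}; {(0,0), (1,6), (2,3), (3,0), (4,6), (5,3)}.
So G has 4 subgroups of order 6.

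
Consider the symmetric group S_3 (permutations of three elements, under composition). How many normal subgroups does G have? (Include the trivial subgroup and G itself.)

G has 6 subgroups. Checking conjugation-invariance by order — order 1: 1/1 normal; order 2: 0/3 normal; order 3: 1/1 normal; order 6: 1/1 normal.
Total normal subgroups: 3.

3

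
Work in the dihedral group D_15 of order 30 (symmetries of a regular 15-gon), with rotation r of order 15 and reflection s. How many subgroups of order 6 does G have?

|G| = 30 and 6 | 30, so subgroups of order 6 are possible by Lagrange.
The subgroups of order 6 are: {e, r^5, r^10, s, r^5s, r^10s}; {e, r^5, r^10, rs, r^6s, r^11s}; {e, r^5, r^10, r^2s, r^7s, r^12s}; {e, r^5, r^10, r^3s, r^8s, r^13s}; … (5 in all).
So G has 5 subgroups of order 6.

5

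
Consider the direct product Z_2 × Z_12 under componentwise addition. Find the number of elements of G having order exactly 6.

6

An element (a,b) has order lcm(ord(a), ord(b)); count pairs with lcm equal to 6.
Enumerating gives 6 such elements.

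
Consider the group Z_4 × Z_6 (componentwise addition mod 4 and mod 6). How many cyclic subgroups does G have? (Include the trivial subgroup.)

12

Group the elements of G by the cyclic subgroup they generate; each cyclic subgroup of order d accounts for φ(d) elements.
Cyclic subgroups by order — order 1: 1; order 2: 3; order 3: 1; order 4: 2; order 6: 3; order 12: 2.
Total: 12.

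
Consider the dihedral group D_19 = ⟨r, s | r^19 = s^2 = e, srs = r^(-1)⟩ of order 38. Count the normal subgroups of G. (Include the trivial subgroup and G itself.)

G has 22 subgroups. Checking conjugation-invariance by order — order 1: 1/1 normal; order 2: 0/19 normal; order 19: 1/1 normal; order 38: 1/1 normal.
Total normal subgroups: 3.

3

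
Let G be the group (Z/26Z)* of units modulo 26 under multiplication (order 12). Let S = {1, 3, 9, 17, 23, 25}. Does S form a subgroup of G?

Yes

|S| = 6 divides |G| = 12, consistent with Lagrange.
S contains the identity, every element's inverse is in S, and S is closed under ·: it is a subgroup.
In fact S = ⟨17⟩.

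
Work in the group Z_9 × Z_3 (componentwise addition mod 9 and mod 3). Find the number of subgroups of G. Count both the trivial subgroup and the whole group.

10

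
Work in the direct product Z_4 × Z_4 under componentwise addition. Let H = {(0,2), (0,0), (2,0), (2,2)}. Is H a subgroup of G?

Yes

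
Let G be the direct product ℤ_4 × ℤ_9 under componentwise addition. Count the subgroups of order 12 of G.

1

|G| = 36 and 12 | 36, so subgroups of order 12 are possible by Lagrange.
The subgroups of order 12 are: {(0,0), (0,3), (0,6), (1,0), (1,3), (1,6), (2,0), (2,3), (2,6), (3,0), (3,3), (3,6)}.
So G has 1 subgroup of order 12.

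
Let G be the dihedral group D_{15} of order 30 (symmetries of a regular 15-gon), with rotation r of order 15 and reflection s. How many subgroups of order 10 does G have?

3

|G| = 30 and 10 | 30, so subgroups of order 10 are possible by Lagrange.
The subgroups of order 10 are: {e, r^3, r^6, r^9, r^12, rs, r^4s, r^7s, r^10s, r^13s}; {e, r^3, r^6, r^9, r^12, r^2s, r^5s, r^8s, r^11s, r^14s}; {e, r^3, r^6, r^9, r^12, s, r^3s, r^6s, r^9s, r^12s}.
So G has 3 subgroups of order 10.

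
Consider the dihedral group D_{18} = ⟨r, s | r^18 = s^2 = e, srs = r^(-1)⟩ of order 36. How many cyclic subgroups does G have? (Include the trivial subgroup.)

24

Group the elements of G by the cyclic subgroup they generate; each cyclic subgroup of order d accounts for φ(d) elements.
Cyclic subgroups by order — order 1: 1; order 2: 19; order 3: 1; order 6: 1; order 9: 1; order 18: 1.
Total: 24.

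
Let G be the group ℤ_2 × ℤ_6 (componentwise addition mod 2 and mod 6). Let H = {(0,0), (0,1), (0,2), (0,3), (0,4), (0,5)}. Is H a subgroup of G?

|H| = 6 divides |G| = 12, consistent with Lagrange.
H contains the identity, every element's inverse is in H, and H is closed under +: it is a subgroup.
In fact H = ⟨(0,1)⟩.

Yes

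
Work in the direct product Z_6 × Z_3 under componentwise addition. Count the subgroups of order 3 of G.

|G| = 18 and 3 | 18, so subgroups of order 3 are possible by Lagrange.
The subgroups of order 3 are: {(0,0), (0,1), (0,2)}; {(0,0), (2,0), (4,0)}; {(0,0), (2,1), (4,2)}; {(0,0), (2,2), (4,1)}.
So G has 4 subgroups of order 3.

4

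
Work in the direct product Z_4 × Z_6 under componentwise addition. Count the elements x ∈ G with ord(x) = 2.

An element (a,b) has order lcm(ord(a), ord(b)); count pairs with lcm equal to 2.
Enumerating gives 3 such elements.

3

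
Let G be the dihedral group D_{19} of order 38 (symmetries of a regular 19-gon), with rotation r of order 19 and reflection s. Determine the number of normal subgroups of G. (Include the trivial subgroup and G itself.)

G has 22 subgroups. Checking conjugation-invariance by order — order 1: 1/1 normal; order 2: 0/19 normal; order 19: 1/1 normal; order 38: 1/1 normal.
Total normal subgroups: 3.

3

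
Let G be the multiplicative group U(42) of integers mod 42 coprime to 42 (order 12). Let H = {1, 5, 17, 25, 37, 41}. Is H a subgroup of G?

|H| = 6 divides |G| = 12, consistent with Lagrange.
H contains the identity, every element's inverse is in H, and H is closed under ·: it is a subgroup.
In fact H = ⟨17⟩.

Yes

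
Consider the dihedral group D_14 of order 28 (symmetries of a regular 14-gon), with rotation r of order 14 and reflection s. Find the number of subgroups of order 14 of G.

3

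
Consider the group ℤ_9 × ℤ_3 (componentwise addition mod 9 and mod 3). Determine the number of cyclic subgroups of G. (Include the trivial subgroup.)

A cyclic subgroup of order d is generated by each of its φ(d) elements of order d, so the cyclic subgroups of order d number (#elements of order d)/φ(d).
Cyclic subgroups by order — order 1: 1; order 3: 4; order 9: 3.
Total: 8.

8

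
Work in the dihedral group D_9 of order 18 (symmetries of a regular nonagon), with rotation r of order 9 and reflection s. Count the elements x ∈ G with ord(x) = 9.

6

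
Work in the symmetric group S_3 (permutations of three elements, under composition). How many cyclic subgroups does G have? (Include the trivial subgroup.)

Each element a generates a cyclic subgroup ⟨a⟩; distinct elements may generate the same one (a cyclic group of order d has φ(d) generators).
Cyclic subgroups by order — order 1: 1; order 2: 3; order 3: 1.
Total: 5.

5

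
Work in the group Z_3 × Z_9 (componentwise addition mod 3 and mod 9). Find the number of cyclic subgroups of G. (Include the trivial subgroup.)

8

Group the elements of G by the cyclic subgroup they generate; each cyclic subgroup of order d accounts for φ(d) elements.
Cyclic subgroups by order — order 1: 1; order 3: 4; order 9: 3.
Total: 8.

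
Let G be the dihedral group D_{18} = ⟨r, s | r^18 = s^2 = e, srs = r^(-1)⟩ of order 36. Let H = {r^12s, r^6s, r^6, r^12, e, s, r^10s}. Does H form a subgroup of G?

No

|H| = 7 does not divide |G| = 36, so by Lagrange H is not a subgroup.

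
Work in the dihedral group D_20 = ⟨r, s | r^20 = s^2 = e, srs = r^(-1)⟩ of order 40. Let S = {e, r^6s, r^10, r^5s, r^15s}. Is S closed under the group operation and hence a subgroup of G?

No

Closure fails: r^10 · r^6s = r^16s ∉ S. So S is not a subgroup.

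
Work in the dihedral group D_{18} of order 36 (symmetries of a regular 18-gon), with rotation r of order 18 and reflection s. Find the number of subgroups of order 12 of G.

|G| = 36 and 12 | 36, so subgroups of order 12 are possible by Lagrange.
The subgroups of order 12 are: {e, r^3, r^6, r^9, r^12, r^15, rs, r^4s, r^7s, r^10s, r^13s, r^16s}; {e, r^3, r^6, r^9, r^12, r^15, r^2s, r^5s, r^8s, r^11s, r^14s, r^17s}; {e, r^3, r^6, r^9, r^12, r^15, s, r^3s, r^6s, r^9s, r^12s, r^15s}.
So G has 3 subgroups of order 12.

3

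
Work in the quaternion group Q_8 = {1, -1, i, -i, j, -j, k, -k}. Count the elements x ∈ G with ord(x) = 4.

The elements of order 4 are: i, -i, j, -j, k, -k.
That's 6.

6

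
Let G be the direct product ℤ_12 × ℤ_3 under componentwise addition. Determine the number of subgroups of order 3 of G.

4

|G| = 36 and 3 | 36, so subgroups of order 3 are possible by Lagrange.
The subgroups of order 3 are: {(0,0), (0,1), (0,2)}; {(0,0), (4,0), (8,0)}; {(0,0), (4,1), (8,2)}; {(0,0), (4,2), (8,1)}.
So G has 4 subgroups of order 3.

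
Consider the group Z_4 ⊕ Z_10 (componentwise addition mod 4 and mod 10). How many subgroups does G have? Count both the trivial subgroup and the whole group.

16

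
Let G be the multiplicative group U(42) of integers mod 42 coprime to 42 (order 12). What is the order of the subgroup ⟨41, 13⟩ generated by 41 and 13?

4

|⟨41⟩| = 2 and |⟨13⟩| = 2, so |H| is a multiple of lcm(2, 2) = 2 and divides |G| = 12.
Closing under the operation: H = {1, 13, 29, 41}, so |H| = 4.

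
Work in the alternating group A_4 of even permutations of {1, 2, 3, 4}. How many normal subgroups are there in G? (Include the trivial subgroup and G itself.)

3

G has 10 subgroups. Checking conjugation-invariance by order — order 1: 1/1 normal; order 2: 0/3 normal; order 3: 0/4 normal; order 4: 1/1 normal; order 12: 1/1 normal.
Total normal subgroups: 3.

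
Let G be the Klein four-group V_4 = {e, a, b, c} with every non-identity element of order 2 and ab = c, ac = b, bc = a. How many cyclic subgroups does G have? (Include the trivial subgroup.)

4

Each element a generates a cyclic subgroup ⟨a⟩; distinct elements may generate the same one (a cyclic group of order d has φ(d) generators).
Cyclic subgroups by order — order 1: 1; order 2: 3.
Total: 4.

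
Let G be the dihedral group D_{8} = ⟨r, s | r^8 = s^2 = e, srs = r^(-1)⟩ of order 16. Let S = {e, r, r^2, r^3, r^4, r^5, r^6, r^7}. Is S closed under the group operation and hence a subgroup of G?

|S| = 8 divides |G| = 16, consistent with Lagrange.
S contains the identity, every element's inverse is in S, and S is closed under ·: it is a subgroup.
In fact S = ⟨r^7⟩.

Yes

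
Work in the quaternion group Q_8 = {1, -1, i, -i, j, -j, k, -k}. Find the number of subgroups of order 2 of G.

1

|G| = 8 and 2 | 8, so subgroups of order 2 are possible by Lagrange.
The subgroups of order 2 are: {1, -1}.
So G has 1 subgroup of order 2.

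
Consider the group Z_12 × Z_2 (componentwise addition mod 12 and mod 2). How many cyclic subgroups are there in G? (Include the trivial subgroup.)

12

Group the elements of G by the cyclic subgroup they generate; each cyclic subgroup of order d accounts for φ(d) elements.
Cyclic subgroups by order — order 1: 1; order 2: 3; order 3: 1; order 4: 2; order 6: 3; order 12: 2.
Total: 12.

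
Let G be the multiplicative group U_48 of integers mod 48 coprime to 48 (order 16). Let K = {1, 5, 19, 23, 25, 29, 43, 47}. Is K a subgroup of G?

Yes

|K| = 8 divides |G| = 16, consistent with Lagrange.
K contains the identity, every element's inverse is in K, and K is closed under ·: it is a subgroup.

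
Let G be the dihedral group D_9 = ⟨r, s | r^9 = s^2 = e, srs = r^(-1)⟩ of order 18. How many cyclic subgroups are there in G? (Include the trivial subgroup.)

Group the elements of G by the cyclic subgroup they generate; each cyclic subgroup of order d accounts for φ(d) elements.
Cyclic subgroups by order — order 1: 1; order 2: 9; order 3: 1; order 9: 1.
Total: 12.

12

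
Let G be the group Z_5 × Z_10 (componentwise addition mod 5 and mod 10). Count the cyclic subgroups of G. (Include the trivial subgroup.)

Each element a generates a cyclic subgroup ⟨a⟩; distinct elements may generate the same one (a cyclic group of order d has φ(d) generators).
Cyclic subgroups by order — order 1: 1; order 2: 1; order 5: 6; order 10: 6.
Total: 14.

14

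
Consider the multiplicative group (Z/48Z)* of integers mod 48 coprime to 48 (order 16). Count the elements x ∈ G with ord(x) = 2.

The elements of order 2 are: 7, 17, 23, 25, 31, 41, 47.
That's 7.

7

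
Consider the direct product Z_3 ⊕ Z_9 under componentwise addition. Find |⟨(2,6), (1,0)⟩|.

9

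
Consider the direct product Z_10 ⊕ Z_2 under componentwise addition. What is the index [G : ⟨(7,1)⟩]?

|⟨(7,1)⟩| = 10 and |G| = 20.
By Lagrange, [G : H] = |G|/|H| = 20/10 = 2.

2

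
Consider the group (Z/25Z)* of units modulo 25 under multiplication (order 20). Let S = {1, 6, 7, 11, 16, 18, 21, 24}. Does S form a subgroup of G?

|S| = 8 does not divide |G| = 20, so by Lagrange S is not a subgroup.

No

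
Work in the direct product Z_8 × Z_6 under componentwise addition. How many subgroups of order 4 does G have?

3

|G| = 48 and 4 | 48, so subgroups of order 4 are possible by Lagrange.
The subgroups of order 4 are: {(0,0), (0,3), (4,0), (4,3)}; {(0,0), (2,0), (4,0), (6,0)}; {(0,0), (2,3), (4,0), (6,3)}.
So G has 3 subgroups of order 4.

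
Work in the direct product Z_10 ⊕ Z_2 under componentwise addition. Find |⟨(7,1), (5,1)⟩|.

|⟨(7,1)⟩| = 10 and |⟨(5,1)⟩| = 2, so |H| is a multiple of lcm(10, 2) = 10 and divides |G| = 20.
Closing under the operation: H = {(0,0), (1,1), (2,0), (3,1), (4,0), (5,1), (6,0), (7,1), (8,0), (9,1)}, so |H| = 10.

10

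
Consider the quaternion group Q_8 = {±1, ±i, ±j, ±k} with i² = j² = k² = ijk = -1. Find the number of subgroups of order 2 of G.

1

|G| = 8 and 2 | 8, so subgroups of order 2 are possible by Lagrange.
The subgroups of order 2 are: {1, -1}.
So G has 1 subgroup of order 2.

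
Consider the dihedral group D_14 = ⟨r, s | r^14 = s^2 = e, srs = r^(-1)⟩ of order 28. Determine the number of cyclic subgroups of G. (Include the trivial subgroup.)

18

Each element a generates a cyclic subgroup ⟨a⟩; distinct elements may generate the same one (a cyclic group of order d has φ(d) generators).
Cyclic subgroups by order — order 1: 1; order 2: 15; order 7: 1; order 14: 1.
Total: 18.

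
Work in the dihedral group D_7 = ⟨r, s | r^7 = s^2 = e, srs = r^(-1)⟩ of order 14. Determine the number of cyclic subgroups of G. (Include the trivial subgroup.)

9

Group the elements of G by the cyclic subgroup they generate; each cyclic subgroup of order d accounts for φ(d) elements.
Cyclic subgroups by order — order 1: 1; order 2: 7; order 7: 1.
Total: 9.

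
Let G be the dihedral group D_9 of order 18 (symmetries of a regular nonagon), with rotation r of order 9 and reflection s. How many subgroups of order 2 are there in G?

|G| = 18 and 2 | 18, so subgroups of order 2 are possible by Lagrange.
The subgroups of order 2 are: {e, r^2s}; {e, r^3s}; {e, r^4s}; {e, r^5s}; … (9 in all).
So G has 9 subgroups of order 2.

9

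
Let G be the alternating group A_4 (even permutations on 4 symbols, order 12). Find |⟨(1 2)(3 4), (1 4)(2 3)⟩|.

4

|⟨(1 2)(3 4)⟩| = 2 and |⟨(1 4)(2 3)⟩| = 2, so |H| is a multiple of lcm(2, 2) = 2 and divides |G| = 12.
Closing under the operation: H = {e, (1 2)(3 4), (1 3)(2 4), (1 4)(2 3)}, so |H| = 4.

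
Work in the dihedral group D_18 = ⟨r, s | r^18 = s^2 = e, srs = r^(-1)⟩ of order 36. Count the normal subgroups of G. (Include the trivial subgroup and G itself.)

G has 45 subgroups. Checking conjugation-invariance by order — order 1: 1/1 normal; order 2: 1/19 normal; order 3: 1/1 normal; order 4: 0/9 normal; order 6: 1/7 normal; order 9: 1/1 normal; order 12: 0/3 normal; order 18: 3/3 normal; order 36: 1/1 normal.
Total normal subgroups: 9.

9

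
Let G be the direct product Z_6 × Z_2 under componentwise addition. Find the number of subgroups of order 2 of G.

|G| = 12 and 2 | 12, so subgroups of order 2 are possible by Lagrange.
The subgroups of order 2 are: {(0,0), (0,1)}; {(0,0), (3,0)}; {(0,0), (3,1)}.
So G has 3 subgroups of order 2.

3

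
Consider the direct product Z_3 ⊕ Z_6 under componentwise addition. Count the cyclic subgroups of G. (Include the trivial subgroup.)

A cyclic subgroup of order d is generated by each of its φ(d) elements of order d, so the cyclic subgroups of order d number (#elements of order d)/φ(d).
Cyclic subgroups by order — order 1: 1; order 2: 1; order 3: 4; order 6: 4.
Total: 10.

10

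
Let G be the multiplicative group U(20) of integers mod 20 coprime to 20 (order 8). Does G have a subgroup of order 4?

Yes

4 | 8. A subgroup of order 4 is {1, 9, 11, 19}.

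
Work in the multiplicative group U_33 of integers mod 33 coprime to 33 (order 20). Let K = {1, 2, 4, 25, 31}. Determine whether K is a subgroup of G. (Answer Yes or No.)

No

2 ∈ K but its inverse 17 ∉ K, so K is not a subgroup.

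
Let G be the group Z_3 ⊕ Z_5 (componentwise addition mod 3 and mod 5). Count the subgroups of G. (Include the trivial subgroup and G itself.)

4

|G| = 15, so by Lagrange every subgroup order divides 15. Divisors: 1, 3, 5, 15.
Subgroups by order — order 1: 1; order 3: 1; order 5: 1; order 15: 1.
Total: 1 + 1 + 1 + 1 = 4.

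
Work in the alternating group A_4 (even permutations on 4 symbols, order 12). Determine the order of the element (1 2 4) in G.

3

Computing powers of (1 2 4): the smallest k with ((1 2 4))^k = e is k = 3.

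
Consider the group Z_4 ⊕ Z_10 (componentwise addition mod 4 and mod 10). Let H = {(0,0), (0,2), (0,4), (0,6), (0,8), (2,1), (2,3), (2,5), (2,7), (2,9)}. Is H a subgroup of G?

|H| = 10 divides |G| = 40, consistent with Lagrange.
H contains the identity, every element's inverse is in H, and H is closed under +: it is a subgroup.
In fact H = ⟨(2,1)⟩.

Yes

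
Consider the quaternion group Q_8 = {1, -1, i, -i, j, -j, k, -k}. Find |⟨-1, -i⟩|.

4

|⟨-1⟩| = 2 and |⟨-i⟩| = 4, so |H| is a multiple of lcm(2, 4) = 4 and divides |G| = 8.
Closing under the operation: H = {1, -1, i, -i}, so |H| = 4.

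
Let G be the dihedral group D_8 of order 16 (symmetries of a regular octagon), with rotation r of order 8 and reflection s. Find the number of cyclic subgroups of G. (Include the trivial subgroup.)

12

Each element a generates a cyclic subgroup ⟨a⟩; distinct elements may generate the same one (a cyclic group of order d has φ(d) generators).
Cyclic subgroups by order — order 1: 1; order 2: 9; order 4: 1; order 8: 1.
Total: 12.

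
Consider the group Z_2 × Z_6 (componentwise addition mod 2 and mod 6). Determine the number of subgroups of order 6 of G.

3

|G| = 12 and 6 | 12, so subgroups of order 6 are possible by Lagrange.
The subgroups of order 6 are: {(0,0), (0,1), (0,2), (0,3), (0,4), (0,5)}; {(0,0), (0,2), (0,4), (1,0), (1,2), (1,4)}; {(0,0), (0,2), (0,4), (1,1), (1,3), (1,5)}.
So G has 3 subgroups of order 6.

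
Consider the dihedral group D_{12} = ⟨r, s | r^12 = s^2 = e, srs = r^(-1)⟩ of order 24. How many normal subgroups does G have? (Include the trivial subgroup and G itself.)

9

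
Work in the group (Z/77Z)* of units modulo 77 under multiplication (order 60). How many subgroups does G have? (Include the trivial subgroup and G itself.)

|G| = 60, so by Lagrange every subgroup order divides 60. Divisors: 1, 2, 3, 4, 5, 6, 10, 12, 15, 20, 30, 60.
Subgroups by order — order 1: 1; order 2: 3; order 3: 1; order 4: 1; order 5: 1; order 6: 3; order 10: 3; order 12: 1; order 15: 1; order 20: 1; order 30: 3; order 60: 1.
Total: 1 + 3 + 1 + 1 + 1 + 3 + 3 + 1 + 1 + 1 + 3 + 1 = 20.

20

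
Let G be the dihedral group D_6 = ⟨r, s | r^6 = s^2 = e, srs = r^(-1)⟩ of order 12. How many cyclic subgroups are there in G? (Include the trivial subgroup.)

Each element a generates a cyclic subgroup ⟨a⟩; distinct elements may generate the same one (a cyclic group of order d has φ(d) generators).
Cyclic subgroups by order — order 1: 1; order 2: 7; order 3: 1; order 6: 1.
Total: 10.

10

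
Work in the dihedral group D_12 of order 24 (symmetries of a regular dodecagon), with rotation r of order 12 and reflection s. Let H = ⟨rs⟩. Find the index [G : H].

12

|⟨rs⟩| = 2 and |G| = 24.
By Lagrange, [G : H] = |G|/|H| = 24/2 = 12.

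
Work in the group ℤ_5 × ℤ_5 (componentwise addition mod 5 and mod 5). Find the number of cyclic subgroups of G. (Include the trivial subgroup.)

A cyclic subgroup of order d is generated by each of its φ(d) elements of order d, so the cyclic subgroups of order d number (#elements of order d)/φ(d).
Cyclic subgroups by order — order 1: 1; order 5: 6.
Total: 7.

7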